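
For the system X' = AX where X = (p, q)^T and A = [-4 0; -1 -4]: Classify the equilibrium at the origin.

A = [[-4,0],[-1,-4]]; det(A-λI) = λ^2 + 8λ + 16.
repeated λ = -4 with a single eigenvector.

stable improper node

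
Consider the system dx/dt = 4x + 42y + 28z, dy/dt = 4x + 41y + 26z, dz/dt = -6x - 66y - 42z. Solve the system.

Coefficient matrix A = [[4, 42, 28], [4, 41, 26], [-6, -66, -42]].
det(A - λI) = 0 gives eigenvalues λ = 4, 2, -3.
For λ=4: eigenvector (1,2,-3).
For λ=2: eigenvector (0,-2,3).
For λ=-3: eigenvector (-2,-1,2).
General solution: c_1e^(4t)(1,2,-3) + c_2e^(2t)(0,-2,3) + c_3e^(-3t)(-2,-1,2).

x(t) = c_1e^(4t) - 2c_3e^(-3t), y(t) = 2c_1e^(4t) - 2c_2e^(2t) - c_3e^(-3t), z(t) = -3c_1e^(4t) + 3c_2e^(2t) + 2c_3e^(-3t)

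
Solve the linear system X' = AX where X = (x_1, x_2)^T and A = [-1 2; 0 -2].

x_1(t) = -2K_1e^(-2t) + K_2e^(-t), x_2(t) = K_1e^(-2t)

Coefficient matrix A = [[-1, 2], [0, -2]].
Characteristic polynomial det(A - λI) = λ^2 + 3λ + 2 = 0.
Eigenvalues λ = -2, -1.
For λ=-2: (A-λI) row 1 is [1, 2], so an eigenvector is (-2, 1).
For λ=-1: (A-λI) row 1 is [0, 2], so an eigenvector is (1, 0).
General solution: K_1e^(-2t)(-2,1) + K_2e^(-t)(1,0).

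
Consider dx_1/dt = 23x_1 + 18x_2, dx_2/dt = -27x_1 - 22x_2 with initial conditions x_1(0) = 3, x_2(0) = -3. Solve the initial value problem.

x_1(t) = 3e^(5t), x_2(t) = -3e^(5t)

Coefficient matrix A = [[23, 18], [-27, -22]].
Characteristic polynomial det(A - λI) = λ^2 - λ - 20 = 0.
Eigenvalues λ = -4, 5.
For λ=-4: (A-λI) row 1 is [27, 18], so an eigenvector is (-2, 3).
For λ=5: (A-λI) row 1 is [18, 18], so an eigenvector is (-1, 1).
General solution: c_1e^(-4t)(-2,3) + c_2e^(5t)(-1,1).
Applying x_1(0)=3, x_2(0)=-3 gives c_1=0, c_2=-3.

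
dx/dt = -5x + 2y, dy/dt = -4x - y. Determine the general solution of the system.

x(t) = -K_1e^(-3t)cos(2t) - K_2e^(-3t)sin(2t), y(t) = K_1e^(-3t)sin(2t) - K_1e^(-3t)cos(2t) - K_2e^(-3t)sin(2t) - K_2e^(-3t)cos(2t)

Coefficient matrix A = [[-5, 2], [-4, -1]].
Characteristic polynomial det(A - λI) = λ^2 + 6λ + 13 = 0.
Eigenvalues λ = -3 ± 2i (complex conjugate pair).
For λ=-3+2i: an eigenvector is (-1,-1) - i(0,1) = (-1, -1 - i).
A real fundamental pair from Re and Im of e^((-3+2i)t)v: X_1 = e^(-3t)(cos(2t)·(-1,-1) + sin(2t)·(0,1)), X_2 = e^(-3t)(sin(2t)·(-1,-1) - cos(2t)·(0,1)).
General solution: K_1X_1 + K_2X_2.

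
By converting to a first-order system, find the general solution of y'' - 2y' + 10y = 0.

Let x_1 = y, x_2 = y'. Then x_1' = x_2 and x_2' = -10x_1 + 2x_2.
A = [[0,1],[-10,2]]; det(A-λI) = λ^2 - 2λ + 10.
Eigenvalues λ = 1 ± 3i.

y(t) = K_1e^(t)cos(3t) + K_2e^(t)sin(3t)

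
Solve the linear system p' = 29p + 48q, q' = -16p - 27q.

p(t) = 2c_1e^(5t) + 3c_2e^(-3t), q(t) = -c_1e^(5t) - 2c_2e^(-3t)

Coefficient matrix A = [[29, 48], [-16, -27]].
Characteristic polynomial det(A - λI) = λ^2 - 2λ - 15 = 0.
Eigenvalues λ = 5, -3.
For λ=5: (A-λI) row 1 is [24, 48], so an eigenvector is (2, -1).
For λ=-3: (A-λI) row 1 is [32, 48], so an eigenvector is (3, -2).
General solution: c_1e^(5t)(2,-1) + c_2e^(-3t)(3,-2).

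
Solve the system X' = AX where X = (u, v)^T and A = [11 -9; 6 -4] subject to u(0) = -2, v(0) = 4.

Coefficient matrix A = [[11, -9], [6, -4]].
Characteristic polynomial det(A - λI) = λ^2 - 7λ + 10 = 0.
Eigenvalues λ = 2, 5.
For λ=2: (A-λI) row 1 is [9, -9], so an eigenvector is (-1, -1).
For λ=5: (A-λI) row 1 is [6, -9], so an eigenvector is (-3, -2).
General solution: c_1e^(2t)(-1,-1) + c_2e^(5t)(-3,-2).
Applying u(0)=-2, v(0)=4 gives c_1=-16, c_2=6.

u(t) = -18e^(5t) + 16e^(2t), v(t) = -12e^(5t) + 16e^(2t)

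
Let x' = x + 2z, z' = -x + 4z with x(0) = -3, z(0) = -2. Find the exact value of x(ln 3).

-45

A = [[1,2],[-1,4]]; eigenvalues λ = 3, 2.
Eigenvectors: (-1,-1) for λ=3, (-2,-1) for λ=2.
From the initial condition, c_1 = 1, c_2 = 1.
x(ln 3) = (1)(3^3)(-1) + (1)(3^2)(-2) = -45.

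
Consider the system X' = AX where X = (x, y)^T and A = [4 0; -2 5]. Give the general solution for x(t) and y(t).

Coefficient matrix A = [[4, 0], [-2, 5]].
Characteristic polynomial det(A - λI) = λ^2 - 9λ + 20 = 0.
Eigenvalues λ = 5, 4.
For λ=5: (A-λI) row 1 is [-1, 0], so an eigenvector is (0, 1).
For λ=4: (A-λI) row 2 is [-2, 1], so an eigenvector is (1, 2).
General solution: K_1e^(5t)(0,1) + K_2e^(4t)(1,2).

x(t) = K_2e^(4t), y(t) = K_1e^(5t) + 2K_2e^(4t)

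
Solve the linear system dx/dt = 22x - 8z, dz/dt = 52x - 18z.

x(t) = -C_1e^(2t)sin(4t) - C_1e^(2t)cos(4t) - C_2e^(2t)sin(4t) + C_2e^(2t)cos(4t), z(t) = -3C_1e^(2t)sin(4t) - 2C_1e^(2t)cos(4t) - 2C_2e^(2t)sin(4t) + 3C_2e^(2t)cos(4t)

Coefficient matrix A = [[22, -8], [52, -18]].
Characteristic polynomial det(A - λI) = λ^2 - 4λ + 20 = 0.
Eigenvalues λ = 2 ± 4i (complex conjugate pair).
For λ=2+4i: an eigenvector is (-1,-2) - i(-1,-3) = (-1 + i, -2 + 3i).
A real fundamental pair from Re and Im of e^((2+4i)t)v: X_1 = e^(2t)(cos(4t)·(-1,-2) + sin(4t)·(-1,-3)), X_2 = e^(2t)(sin(4t)·(-1,-2) - cos(4t)·(-1,-3)).
General solution: C_1X_1 + C_2X_2.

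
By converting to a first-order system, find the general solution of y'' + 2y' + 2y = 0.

y(t) = c_1e^(-t)cos(t) + c_2e^(-t)sin(t)

Let x_1 = y, x_2 = y'. Then x_1' = x_2 and x_2' = -2x_1 - 2x_2.
A = [[0,1],[-2,-2]]; det(A-λI) = λ^2 + 2λ + 2.
Eigenvalues λ = -1 ± i.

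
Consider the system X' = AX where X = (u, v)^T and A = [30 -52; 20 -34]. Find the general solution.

Coefficient matrix A = [[30, -52], [20, -34]].
Characteristic polynomial det(A - λI) = λ^2 + 4λ + 20 = 0.
Eigenvalues λ = -2 ± 4i (complex conjugate pair).
For λ=-2+4i: an eigenvector is (-3,-2) - i(2,1) = (-3 - 2i, -2 - i).
A real fundamental pair from Re and Im of e^((-2+4i)t)v: X_1 = e^(-2t)(cos(4t)·(-3,-2) + sin(4t)·(2,1)), X_2 = e^(-2t)(sin(4t)·(-3,-2) - cos(4t)·(2,1)).
General solution: K_1X_1 + K_2X_2.

u(t) = 2K_1e^(-2t)sin(4t) - 3K_1e^(-2t)cos(4t) - 3K_2e^(-2t)sin(4t) - 2K_2e^(-2t)cos(4t), v(t) = K_1e^(-2t)sin(4t) - 2K_1e^(-2t)cos(4t) - 2K_2e^(-2t)sin(4t) - K_2e^(-2t)cos(4t)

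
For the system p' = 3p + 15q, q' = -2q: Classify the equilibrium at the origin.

saddle

A = [[3,15],[0,-2]]; det(A-λI) = λ^2 - λ - 6.
λ = -2, 3: opposite signs.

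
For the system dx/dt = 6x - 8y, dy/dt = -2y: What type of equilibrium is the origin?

A = [[6,-8],[0,-2]]; det(A-λI) = λ^2 - 4λ - 12.
λ = -2, 6: opposite signs.

saddle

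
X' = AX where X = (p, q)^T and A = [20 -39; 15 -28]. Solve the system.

p(t) = 3C_1e^(-4t)sin(3t) + 2C_1e^(-4t)cos(3t) + 2C_2e^(-4t)sin(3t) - 3C_2e^(-4t)cos(3t), q(t) = 2C_1e^(-4t)sin(3t) + C_1e^(-4t)cos(3t) + C_2e^(-4t)sin(3t) - 2C_2e^(-4t)cos(3t)

Coefficient matrix A = [[20, -39], [15, -28]].
Characteristic polynomial det(A - λI) = λ^2 + 8λ + 25 = 0.
Eigenvalues λ = -4 ± 3i (complex conjugate pair).
For λ=-4+3i: an eigenvector is (2,1) - i(3,2) = (2 - 3i, 1 - 2i).
A real fundamental pair from Re and Im of e^((-4+3i)t)v: X_1 = e^(-4t)(cos(3t)·(2,1) + sin(3t)·(3,2)), X_2 = e^(-4t)(sin(3t)·(2,1) - cos(3t)·(3,2)).
General solution: C_1X_1 + C_2X_2.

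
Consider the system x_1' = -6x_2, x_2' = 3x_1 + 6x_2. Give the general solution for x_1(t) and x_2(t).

x_1(t) = -K_1e^(3t)sin(3t) - K_1e^(3t)cos(3t) - K_2e^(3t)sin(3t) + K_2e^(3t)cos(3t), x_2(t) = K_1e^(3t)cos(3t) + K_2e^(3t)sin(3t)

Coefficient matrix A = [[0, -6], [3, 6]].
Characteristic polynomial det(A - λI) = λ^2 - 6λ + 18 = 0.
Eigenvalues λ = 3 ± 3i (complex conjugate pair).
For λ=3+3i: an eigenvector is (-1,1) - i(-1,0) = (-1 + i, 1).
A real fundamental pair from Re and Im of e^((3+3i)t)v: X_1 = e^(3t)(cos(3t)·(-1,1) + sin(3t)·(-1,0)), X_2 = e^(3t)(sin(3t)·(-1,1) - cos(3t)·(-1,0)).
General solution: K_1X_1 + K_2X_2.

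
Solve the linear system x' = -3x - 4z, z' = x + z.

x(t) = -2C_1e^(-t) - 2C_2te^(-t) + C_2e^(-t), z(t) = C_1e^(-t) + C_2te^(-t)

Coefficient matrix A = [[-3, -4], [1, 1]].
Characteristic polynomial det(A - λI) = λ^2 + 2λ + 1 = 0.
Single eigenvalue λ = -1 with algebraic multiplicity 2.
Eigenvector v = (-2,1); generalized eigenvector w with (A-λI)w=v is (1,0).
General solution: e^(-t)[C_1·v + C_2·(t·v + w)].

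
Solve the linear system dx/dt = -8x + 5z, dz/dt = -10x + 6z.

Coefficient matrix A = [[-8, 5], [-10, 6]].
Characteristic polynomial det(A - λI) = λ^2 + 2λ + 2 = 0.
Eigenvalues λ = -1 ± i (complex conjugate pair).
For λ=-1+i: an eigenvector is (-1,-1) - i(2,3) = (-1 - 2i, -1 - 3i).
A real fundamental pair from Re and Im of e^((-1+i)t)v: X_1 = e^(-t)(cos(t)·(-1,-1) + sin(t)·(2,3)), X_2 = e^(-t)(sin(t)·(-1,-1) - cos(t)·(2,3)).
General solution: C_1X_1 + C_2X_2.

x(t) = 2C_1e^(-t)sin(t) - C_1e^(-t)cos(t) - C_2e^(-t)sin(t) - 2C_2e^(-t)cos(t), z(t) = 3C_1e^(-t)sin(t) - C_1e^(-t)cos(t) - C_2e^(-t)sin(t) - 3C_2e^(-t)cos(t)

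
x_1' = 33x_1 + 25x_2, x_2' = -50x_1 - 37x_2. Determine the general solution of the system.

x_1(t) = -c_1e^(-2t)sin(5t) + 2c_1e^(-2t)cos(5t) + 2c_2e^(-2t)sin(5t) + c_2e^(-2t)cos(5t), x_2(t) = c_1e^(-2t)sin(5t) - 3c_1e^(-2t)cos(5t) - 3c_2e^(-2t)sin(5t) - c_2e^(-2t)cos(5t)

Coefficient matrix A = [[33, 25], [-50, -37]].
Characteristic polynomial det(A - λI) = λ^2 + 4λ + 29 = 0.
Eigenvalues λ = -2 ± 5i (complex conjugate pair).
For λ=-2+5i: an eigenvector is (2,-3) - i(-1,1) = (2 + i, -3 - i).
A real fundamental pair from Re and Im of e^((-2+5i)t)v: X_1 = e^(-2t)(cos(5t)·(2,-3) + sin(5t)·(-1,1)), X_2 = e^(-2t)(sin(5t)·(2,-3) - cos(5t)·(-1,1)).
General solution: c_1X_1 + c_2X_2.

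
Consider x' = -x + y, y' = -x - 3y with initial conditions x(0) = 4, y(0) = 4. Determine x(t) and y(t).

Coefficient matrix A = [[-1, 1], [-1, -3]].
Characteristic polynomial det(A - λI) = λ^2 + 4λ + 4 = 0.
Single eigenvalue λ = -2 with algebraic multiplicity 2.
Eigenvector v = (-1,1); generalized eigenvector w with (A-λI)w=v is (-2,1).
General solution: e^(-2t)[K_1·v + K_2·(t·v + w)].
Applying x(0)=4, y(0)=4 gives K_1=12, K_2=-8.

x(t) = 8te^(-2t) + 4e^(-2t), y(t) = -8te^(-2t) + 4e^(-2t)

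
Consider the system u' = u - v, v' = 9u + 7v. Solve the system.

u(t) = K_1e^(4t) + K_2te^(4t) - K_2e^(4t), v(t) = -3K_1e^(4t) - 3K_2te^(4t) + 2K_2e^(4t)

Coefficient matrix A = [[1, -1], [9, 7]].
Characteristic polynomial det(A - λI) = λ^2 - 8λ + 16 = 0.
Single eigenvalue λ = 4 with algebraic multiplicity 2.
Eigenvector v = (1,-3); generalized eigenvector w with (A-λI)w=v is (-1,2).
General solution: e^(4t)[K_1·v + K_2·(t·v + w)].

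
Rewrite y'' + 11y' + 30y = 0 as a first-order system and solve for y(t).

y(t) = K_1e^(-5t) + K_2e^(-6t)

Let x_1 = y, x_2 = y'. Then x_1' = x_2 and x_2' = -30x_1 - 11x_2.
A = [[0,1],[-30,-11]]; det(A-λI) = λ^2 + 11λ + 30.
Eigenvalues λ = -5, -6 with eigenvectors (1,-5), (1,-6).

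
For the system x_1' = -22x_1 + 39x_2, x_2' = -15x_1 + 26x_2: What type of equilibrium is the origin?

A = [[-22,39],[-15,26]]; det(A-λI) = λ^2 - 4λ + 13.
λ = 2 ± 3i: positive real part.

unstable spiral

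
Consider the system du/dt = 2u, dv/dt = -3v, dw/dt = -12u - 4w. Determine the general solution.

Coefficient matrix A = [[2, 0, 0], [0, -3, 0], [-12, 0, -4]].
det(A - λI) = 0 gives eigenvalues λ = 2, -4, -3.
For λ=2: eigenvector (1,0,-2).
For λ=-4: eigenvector (0,0,1).
For λ=-3: eigenvector (0,1,0).
General solution: c_1e^(2t)(1,0,-2) + c_2e^(-4t)(0,0,1) + c_3e^(-3t)(0,1,0).

u(t) = c_1e^(2t), v(t) = c_3e^(-3t), w(t) = -2c_1e^(2t) + c_2e^(-4t)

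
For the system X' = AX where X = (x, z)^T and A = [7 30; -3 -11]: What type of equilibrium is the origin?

A = [[7,30],[-3,-11]]; det(A-λI) = λ^2 + 4λ + 13.
λ = -2 ± 3i: negative real part.

stable spiral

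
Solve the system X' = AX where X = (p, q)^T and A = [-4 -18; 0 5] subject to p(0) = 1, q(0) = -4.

p(t) = 8e^(5t) - 7e^(-4t), q(t) = -4e^(5t)

Coefficient matrix A = [[-4, -18], [0, 5]].
Characteristic polynomial det(A - λI) = λ^2 - λ - 20 = 0.
Eigenvalues λ = -4, 5.
For λ=-4: (A-λI) row 1 is [0, -18], so an eigenvector is (-1, 0).
For λ=5: (A-λI) row 1 is [-9, -18], so an eigenvector is (2, -1).
General solution: c_1e^(-4t)(-1,0) + c_2e^(5t)(2,-1).
Applying p(0)=1, q(0)=-4 gives c_1=7, c_2=4.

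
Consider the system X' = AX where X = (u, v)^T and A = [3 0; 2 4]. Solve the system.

u(t) = -C_1e^(3t), v(t) = 2C_1e^(3t) + C_2e^(4t)

Coefficient matrix A = [[3, 0], [2, 4]].
Characteristic polynomial det(A - λI) = λ^2 - 7λ + 12 = 0.
Eigenvalues λ = 3, 4.
For λ=3: (A-λI) row 2 is [2, 1], so an eigenvector is (-1, 2).
For λ=4: (A-λI) row 1 is [-1, 0], so an eigenvector is (0, 1).
General solution: C_1e^(3t)(-1,2) + C_2e^(4t)(0,1).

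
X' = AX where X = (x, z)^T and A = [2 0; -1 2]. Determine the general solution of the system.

Coefficient matrix A = [[2, 0], [-1, 2]].
Characteristic polynomial det(A - λI) = λ^2 - 4λ + 4 = 0.
Single eigenvalue λ = 2 with algebraic multiplicity 2.
Eigenvector v = (0,1); generalized eigenvector w with (A-λI)w=v is (-1,-1).
General solution: e^(2t)[C_1·v + C_2·(t·v + w)].

x(t) = -C_2e^(2t), z(t) = C_1e^(2t) + C_2te^(2t) - C_2e^(2t)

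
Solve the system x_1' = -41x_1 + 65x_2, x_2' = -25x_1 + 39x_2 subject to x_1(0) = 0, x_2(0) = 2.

Coefficient matrix A = [[-41, 65], [-25, 39]].
Characteristic polynomial det(A - λI) = λ^2 + 2λ + 26 = 0.
Eigenvalues λ = -1 ± 5i (complex conjugate pair).
For λ=-1+5i: an eigenvector is (-2,-1) - i(3,2) = (-2 - 3i, -1 - 2i).
A real fundamental pair from Re and Im of e^((-1+5i)t)v: X_1 = e^(-t)(cos(5t)·(-2,-1) + sin(5t)·(3,2)), X_2 = e^(-t)(sin(5t)·(-2,-1) - cos(5t)·(3,2)).
General solution: C_1X_1 + C_2X_2.
Applying x_1(0)=0, x_2(0)=2 gives C_1=6, C_2=-4.

x_1(t) = 26e^(-t)sin(5t), x_2(t) = 16e^(-t)sin(5t) + 2e^(-t)cos(5t)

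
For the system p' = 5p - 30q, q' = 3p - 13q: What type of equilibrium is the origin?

stable spiral

A = [[5,-30],[3,-13]]; det(A-λI) = λ^2 + 8λ + 25.
λ = -4 ± 3i: negative real part.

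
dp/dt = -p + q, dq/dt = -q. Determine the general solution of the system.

p(t) = K_1e^(-t) + K_2te^(-t) - 2K_2e^(-t), q(t) = K_2e^(-t)

Coefficient matrix A = [[-1, 1], [0, -1]].
Characteristic polynomial det(A - λI) = λ^2 + 2λ + 1 = 0.
Single eigenvalue λ = -1 with algebraic multiplicity 2.
Eigenvector v = (1,0); generalized eigenvector w with (A-λI)w=v is (-2,1).
General solution: e^(-t)[K_1·v + K_2·(t·v + w)].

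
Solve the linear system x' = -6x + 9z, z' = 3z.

x(t) = K_1e^(3t) - K_2e^(-6t), z(t) = K_1e^(3t)

Coefficient matrix A = [[-6, 9], [0, 3]].
Characteristic polynomial det(A - λI) = λ^2 + 3λ - 18 = 0.
Eigenvalues λ = 3, -6.
For λ=3: (A-λI) row 1 is [-9, 9], so an eigenvector is (1, 1).
For λ=-6: (A-λI) row 1 is [0, 9], so an eigenvector is (-1, 0).
General solution: K_1e^(3t)(1,1) + K_2e^(-6t)(-1,0).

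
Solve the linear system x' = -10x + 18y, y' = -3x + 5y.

Coefficient matrix A = [[-10, 18], [-3, 5]].
Characteristic polynomial det(A - λI) = λ^2 + 5λ + 4 = 0.
Eigenvalues λ = -4, -1.
For λ=-4: (A-λI) row 1 is [-6, 18], so an eigenvector is (-3, -1).
For λ=-1: (A-λI) row 1 is [-9, 18], so an eigenvector is (2, 1).
General solution: K_1e^(-4t)(-3,-1) + K_2e^(-t)(2,1).

x(t) = -3K_1e^(-4t) + 2K_2e^(-t), y(t) = -K_1e^(-4t) + K_2e^(-t)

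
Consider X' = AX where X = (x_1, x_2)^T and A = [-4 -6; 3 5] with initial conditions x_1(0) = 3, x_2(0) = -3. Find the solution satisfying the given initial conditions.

Coefficient matrix A = [[-4, -6], [3, 5]].
Characteristic polynomial det(A - λI) = λ^2 - λ - 2 = 0.
Eigenvalues λ = -1, 2.
For λ=-1: (A-λI) row 1 is [-3, -6], so an eigenvector is (-2, 1).
For λ=2: (A-λI) row 1 is [-6, -6], so an eigenvector is (1, -1).
General solution: c_1e^(-t)(-2,1) + c_2e^(2t)(1,-1).
Applying x_1(0)=3, x_2(0)=-3 gives c_1=0, c_2=3.

x_1(t) = 3e^(2t), x_2(t) = -3e^(2t)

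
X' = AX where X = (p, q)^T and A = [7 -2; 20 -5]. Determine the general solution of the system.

Coefficient matrix A = [[7, -2], [20, -5]].
Characteristic polynomial det(A - λI) = λ^2 - 2λ + 5 = 0.
Eigenvalues λ = 1 ± 2i (complex conjugate pair).
For λ=1+2i: an eigenvector is (1,3) - i(0,1) = (1, 3 - i).
A real fundamental pair from Re and Im of e^((1+2i)t)v: X_1 = e^(t)(cos(2t)·(1,3) + sin(2t)·(0,1)), X_2 = e^(t)(sin(2t)·(1,3) - cos(2t)·(0,1)).
General solution: K_1X_1 + K_2X_2.

p(t) = K_1e^(t)cos(2t) + K_2e^(t)sin(2t), q(t) = K_1e^(t)sin(2t) + 3K_1e^(t)cos(2t) + 3K_2e^(t)sin(2t) - K_2e^(t)cos(2t)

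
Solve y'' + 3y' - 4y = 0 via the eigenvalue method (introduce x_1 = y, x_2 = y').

y(t) = C_1e^(-4t) + C_2e^(t)

Let x_1 = y, x_2 = y'. Then x_1' = x_2 and x_2' = 4x_1 - 3x_2.
A = [[0,1],[4,-3]]; det(A-λI) = λ^2 + 3λ - 4.
Eigenvalues λ = -4, 1 with eigenvectors (1,-4), (1,1).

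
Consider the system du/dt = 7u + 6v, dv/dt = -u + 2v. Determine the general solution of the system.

u(t) = -2C_1e^(4t) - 3C_2e^(5t), v(t) = C_1e^(4t) + C_2e^(5t)

Coefficient matrix A = [[7, 6], [-1, 2]].
Characteristic polynomial det(A - λI) = λ^2 - 9λ + 20 = 0.
Eigenvalues λ = 4, 5.
For λ=4: (A-λI) row 1 is [3, 6], so an eigenvector is (-2, 1).
For λ=5: (A-λI) row 1 is [2, 6], so an eigenvector is (-3, 1).
General solution: C_1e^(4t)(-2,1) + C_2e^(5t)(-3,1).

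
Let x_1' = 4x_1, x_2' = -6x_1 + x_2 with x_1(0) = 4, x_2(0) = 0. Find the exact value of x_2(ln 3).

-624

A = [[4,0],[-6,1]]; eigenvalues λ = 1, 4.
Eigenvectors: (0,1) for λ=1, (-1,2) for λ=4.
From the initial condition, c_1 = 8, c_2 = -4.
x_2(ln 3) = (8)(3^1)(1) + (-4)(3^4)(2) = -624.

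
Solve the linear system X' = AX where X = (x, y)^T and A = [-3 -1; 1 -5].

x(t) = C_1e^(-4t) + C_2te^(-4t) - 2C_2e^(-4t), y(t) = C_1e^(-4t) + C_2te^(-4t) - 3C_2e^(-4t)

Coefficient matrix A = [[-3, -1], [1, -5]].
Characteristic polynomial det(A - λI) = λ^2 + 8λ + 16 = 0.
Single eigenvalue λ = -4 with algebraic multiplicity 2.
Eigenvector v = (1,1); generalized eigenvector w with (A-λI)w=v is (-2,-3).
General solution: e^(-4t)[C_1·v + C_2·(t·v + w)].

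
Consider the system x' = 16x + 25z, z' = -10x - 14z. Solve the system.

Coefficient matrix A = [[16, 25], [-10, -14]].
Characteristic polynomial det(A - λI) = λ^2 - 2λ + 26 = 0.
Eigenvalues λ = 1 ± 5i (complex conjugate pair).
For λ=1+5i: an eigenvector is (1,-1) - i(-2,1) = (1 + 2i, -1 - i).
A real fundamental pair from Re and Im of e^((1+5i)t)v: X_1 = e^(t)(cos(5t)·(1,-1) + sin(5t)·(-2,1)), X_2 = e^(t)(sin(5t)·(1,-1) - cos(5t)·(-2,1)).
General solution: K_1X_1 + K_2X_2.

x(t) = -2K_1e^(t)sin(5t) + K_1e^(t)cos(5t) + K_2e^(t)sin(5t) + 2K_2e^(t)cos(5t), z(t) = K_1e^(t)sin(5t) - K_1e^(t)cos(5t) - K_2e^(t)sin(5t) - K_2e^(t)cos(5t)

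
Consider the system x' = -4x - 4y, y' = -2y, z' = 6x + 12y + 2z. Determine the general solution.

x(t) = C_1e^(-4t) - 2C_2e^(-2t), y(t) = C_2e^(-2t), z(t) = -C_1e^(-4t) + C_3e^(2t)

Coefficient matrix A = [[-4, -4, 0], [0, -2, 0], [6, 12, 2]].
det(A - λI) = 0 gives eigenvalues λ = -4, -2, 2.
For λ=-4: eigenvector (1,0,-1).
For λ=-2: eigenvector (-2,1,0).
For λ=2: eigenvector (0,0,1).
General solution: C_1e^(-4t)(1,0,-1) + C_2e^(-2t)(-2,1,0) + C_3e^(2t)(0,0,1).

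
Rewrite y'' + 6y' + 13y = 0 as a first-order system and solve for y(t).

Let x_1 = y, x_2 = y'. Then x_1' = x_2 and x_2' = -13x_1 - 6x_2.
A = [[0,1],[-13,-6]]; det(A-λI) = λ^2 + 6λ + 13.
Eigenvalues λ = -3 ± 2i.

y(t) = C_1e^(-3t)cos(2t) + C_2e^(-3t)sin(2t)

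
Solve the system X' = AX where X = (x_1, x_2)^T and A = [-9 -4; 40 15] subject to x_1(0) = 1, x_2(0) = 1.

x_1(t) = -4e^(3t)sin(4t) + e^(3t)cos(4t), x_2(t) = 13e^(3t)sin(4t) + e^(3t)cos(4t)

Coefficient matrix A = [[-9, -4], [40, 15]].
Characteristic polynomial det(A - λI) = λ^2 - 6λ + 25 = 0.
Eigenvalues λ = 3 ± 4i (complex conjugate pair).
For λ=3+4i: an eigenvector is (-1,3) - i(0,-1) = (-1, 3 + i).
A real fundamental pair from Re and Im of e^((3+4i)t)v: X_1 = e^(3t)(cos(4t)·(-1,3) + sin(4t)·(0,-1)), X_2 = e^(3t)(sin(4t)·(-1,3) - cos(4t)·(0,-1)).
General solution: C_1X_1 + C_2X_2.
Applying x_1(0)=1, x_2(0)=1 gives C_1=-1, C_2=4.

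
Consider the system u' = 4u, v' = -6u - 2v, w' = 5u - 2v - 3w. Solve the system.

u(t) = c_2e^(4t), v(t) = c_1e^(-2t) - c_2e^(4t), w(t) = -2c_1e^(-2t) + c_2e^(4t) + c_3e^(-3t)

Coefficient matrix A = [[4, 0, 0], [-6, -2, 0], [5, -2, -3]].
det(A - λI) = 0 gives eigenvalues λ = -2, 4, -3.
For λ=-2: eigenvector (0,1,-2).
For λ=4: eigenvector (1,-1,1).
For λ=-3: eigenvector (0,0,1).
General solution: c_1e^(-2t)(0,1,-2) + c_2e^(4t)(1,-1,1) + c_3e^(-3t)(0,0,1).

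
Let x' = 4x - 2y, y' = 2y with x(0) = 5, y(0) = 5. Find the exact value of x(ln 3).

A = [[4,-2],[0,2]]; eigenvalues λ = 2, 4.
Eigenvectors: (-1,-1) for λ=2, (1,0) for λ=4.
From the initial condition, c_1 = -5, c_2 = 0.
x(ln 3) = (-5)(3^2)(-1) + (0)(3^4)(1) = 45.

45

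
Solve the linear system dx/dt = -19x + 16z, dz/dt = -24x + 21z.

Coefficient matrix A = [[-19, 16], [-24, 21]].
Characteristic polynomial det(A - λI) = λ^2 - 2λ - 15 = 0.
Eigenvalues λ = -3, 5.
For λ=-3: (A-λI) row 1 is [-16, 16], so an eigenvector is (-1, -1).
For λ=5: (A-λI) row 1 is [-24, 16], so an eigenvector is (2, 3).
General solution: C_1e^(-3t)(-1,-1) + C_2e^(5t)(2,3).

x(t) = -C_1e^(-3t) + 2C_2e^(5t), z(t) = -C_1e^(-3t) + 3C_2e^(5t)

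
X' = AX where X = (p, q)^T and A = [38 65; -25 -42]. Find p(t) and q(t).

p(t) = 2K_1e^(-2t)sin(5t) - 3K_1e^(-2t)cos(5t) - 3K_2e^(-2t)sin(5t) - 2K_2e^(-2t)cos(5t), q(t) = -K_1e^(-2t)sin(5t) + 2K_1e^(-2t)cos(5t) + 2K_2e^(-2t)sin(5t) + K_2e^(-2t)cos(5t)

Coefficient matrix A = [[38, 65], [-25, -42]].
Characteristic polynomial det(A - λI) = λ^2 + 4λ + 29 = 0.
Eigenvalues λ = -2 ± 5i (complex conjugate pair).
For λ=-2+5i: an eigenvector is (-3,2) - i(2,-1) = (-3 - 2i, 2 + i).
A real fundamental pair from Re and Im of e^((-2+5i)t)v: X_1 = e^(-2t)(cos(5t)·(-3,2) + sin(5t)·(2,-1)), X_2 = e^(-2t)(sin(5t)·(-3,2) - cos(5t)·(2,-1)).
General solution: K_1X_1 + K_2X_2.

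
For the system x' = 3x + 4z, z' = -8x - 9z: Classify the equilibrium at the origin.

stable node

A = [[3,4],[-8,-9]]; det(A-λI) = λ^2 + 6λ + 5.
λ = -1, -5: both negative.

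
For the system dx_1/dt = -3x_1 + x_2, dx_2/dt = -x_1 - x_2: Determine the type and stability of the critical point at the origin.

A = [[-3,1],[-1,-1]]; det(A-λI) = λ^2 + 4λ + 4.
repeated λ = -2 with a single eigenvector.

stable improper node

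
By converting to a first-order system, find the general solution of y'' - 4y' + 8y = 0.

y(t) = c_1e^(2t)cos(2t) + c_2e^(2t)sin(2t)

Let x_1 = y, x_2 = y'. Then x_1' = x_2 and x_2' = -8x_1 + 4x_2.
A = [[0,1],[-8,4]]; det(A-λI) = λ^2 - 4λ + 8.
Eigenvalues λ = 2 ± 2i.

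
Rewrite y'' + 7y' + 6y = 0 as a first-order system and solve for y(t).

Let x_1 = y, x_2 = y'. Then x_1' = x_2 and x_2' = -6x_1 - 7x_2.
A = [[0,1],[-6,-7]]; det(A-λI) = λ^2 + 7λ + 6.
Eigenvalues λ = -1, -6 with eigenvectors (1,-1), (1,-6).

y(t) = C_1e^(-t) + C_2e^(-6t)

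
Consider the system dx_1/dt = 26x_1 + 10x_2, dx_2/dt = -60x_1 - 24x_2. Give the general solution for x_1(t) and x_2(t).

Coefficient matrix A = [[26, 10], [-60, -24]].
Characteristic polynomial det(A - λI) = λ^2 - 2λ - 24 = 0.
Eigenvalues λ = -4, 6.
For λ=-4: (A-λI) row 1 is [30, 10], so an eigenvector is (1, -3).
For λ=6: (A-λI) row 1 is [20, 10], so an eigenvector is (-1, 2).
General solution: c_1e^(-4t)(1,-3) + c_2e^(6t)(-1,2).

x_1(t) = c_1e^(-4t) - c_2e^(6t), x_2(t) = -3c_1e^(-4t) + 2c_2e^(6t)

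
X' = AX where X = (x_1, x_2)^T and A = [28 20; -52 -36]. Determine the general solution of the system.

Coefficient matrix A = [[28, 20], [-52, -36]].
Characteristic polynomial det(A - λI) = λ^2 + 8λ + 32 = 0.
Eigenvalues λ = -4 ± 4i (complex conjugate pair).
For λ=-4+4i: an eigenvector is (1,-2) - i(-2,3) = (1 + 2i, -2 - 3i).
A real fundamental pair from Re and Im of e^((-4+4i)t)v: X_1 = e^(-4t)(cos(4t)·(1,-2) + sin(4t)·(-2,3)), X_2 = e^(-4t)(sin(4t)·(1,-2) - cos(4t)·(-2,3)).
General solution: C_1X_1 + C_2X_2.

x_1(t) = -2C_1e^(-4t)sin(4t) + C_1e^(-4t)cos(4t) + C_2e^(-4t)sin(4t) + 2C_2e^(-4t)cos(4t), x_2(t) = 3C_1e^(-4t)sin(4t) - 2C_1e^(-4t)cos(4t) - 2C_2e^(-4t)sin(4t) - 3C_2e^(-4t)cos(4t)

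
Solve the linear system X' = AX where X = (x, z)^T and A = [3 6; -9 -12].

Coefficient matrix A = [[3, 6], [-9, -12]].
Characteristic polynomial det(A - λI) = λ^2 + 9λ + 18 = 0.
Eigenvalues λ = -3, -6.
For λ=-3: (A-λI) row 1 is [6, 6], so an eigenvector is (1, -1).
For λ=-6: (A-λI) row 1 is [9, 6], so an eigenvector is (-2, 3).
General solution: C_1e^(-3t)(1,-1) + C_2e^(-6t)(-2,3).

x(t) = C_1e^(-3t) - 2C_2e^(-6t), z(t) = -C_1e^(-3t) + 3C_2e^(-6t)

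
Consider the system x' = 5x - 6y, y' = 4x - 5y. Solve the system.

Coefficient matrix A = [[5, -6], [4, -5]].
Characteristic polynomial det(A - λI) = λ^2 - 1 = 0.
Eigenvalues λ = 1, -1.
For λ=1: (A-λI) row 1 is [4, -6], so an eigenvector is (3, 2).
For λ=-1: (A-λI) row 1 is [6, -6], so an eigenvector is (1, 1).
General solution: C_1e^(t)(3,2) + C_2e^(-t)(1,1).

x(t) = 3C_1e^(t) + C_2e^(-t), y(t) = 2C_1e^(t) + C_2e^(-t)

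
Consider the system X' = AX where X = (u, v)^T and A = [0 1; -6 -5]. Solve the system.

u(t) = C_1e^(-3t) + C_2e^(-2t), v(t) = -3C_1e^(-3t) - 2C_2e^(-2t)

Coefficient matrix A = [[0, 1], [-6, -5]].
Characteristic polynomial det(A - λI) = λ^2 + 5λ + 6 = 0.
Eigenvalues λ = -3, -2.
For λ=-3: (A-λI) row 1 is [3, 1], so an eigenvector is (1, -3).
For λ=-2: (A-λI) row 1 is [2, 1], so an eigenvector is (1, -2).
General solution: C_1e^(-3t)(1,-3) + C_2e^(-2t)(1,-2).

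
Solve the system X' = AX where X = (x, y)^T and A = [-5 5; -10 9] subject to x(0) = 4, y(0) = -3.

Coefficient matrix A = [[-5, 5], [-10, 9]].
Characteristic polynomial det(A - λI) = λ^2 - 4λ + 5 = 0.
Eigenvalues λ = 2 ± i (complex conjugate pair).
For λ=2+i: an eigenvector is (2,3) - i(1,1) = (2 - i, 3 - i).
A real fundamental pair from Re and Im of e^((2+i)t)v: X_1 = e^(2t)(cos(t)·(2,3) + sin(t)·(1,1)), X_2 = e^(2t)(sin(t)·(2,3) - cos(t)·(1,1)).
General solution: c_1X_1 + c_2X_2.
Applying x(0)=4, y(0)=-3 gives c_1=-7, c_2=-18.

x(t) = -43e^(2t)sin(t) + 4e^(2t)cos(t), y(t) = -61e^(2t)sin(t) - 3e^(2t)cos(t)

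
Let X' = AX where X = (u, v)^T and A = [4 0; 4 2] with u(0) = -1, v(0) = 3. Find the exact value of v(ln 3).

A = [[4,0],[4,2]]; eigenvalues λ = 4, 2.
Eigenvectors: (1,2) for λ=4, (0,-1) for λ=2.
From the initial condition, c_1 = -1, c_2 = -5.
v(ln 3) = (-1)(3^4)(2) + (-5)(3^2)(-1) = -117.

-117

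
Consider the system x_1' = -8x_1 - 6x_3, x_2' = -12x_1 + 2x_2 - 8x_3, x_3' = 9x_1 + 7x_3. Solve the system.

Coefficient matrix A = [[-8, 0, -6], [-12, 2, -8], [9, 0, 7]].
det(A - λI) = 0 gives eigenvalues λ = 1, 2, -2.
For λ=1: eigenvector (2,0,-3).
For λ=2: eigenvector (0,1,0).
For λ=-2: eigenvector (1,1,-1).
General solution: c_1e^(t)(2,0,-3) + c_2e^(2t)(0,1,0) + c_3e^(-2t)(1,1,-1).

x_1(t) = 2c_1e^(t) + c_3e^(-2t), x_2(t) = c_2e^(2t) + c_3e^(-2t), x_3(t) = -3c_1e^(t) - c_3e^(-2t)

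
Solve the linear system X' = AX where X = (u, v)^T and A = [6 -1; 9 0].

u(t) = -K_1e^(3t) - K_2te^(3t), v(t) = -3K_1e^(3t) - 3K_2te^(3t) + K_2e^(3t)

Coefficient matrix A = [[6, -1], [9, 0]].
Characteristic polynomial det(A - λI) = λ^2 - 6λ + 9 = 0.
Single eigenvalue λ = 3 with algebraic multiplicity 2.
Eigenvector v = (-1,-3); generalized eigenvector w with (A-λI)w=v is (0,1).
General solution: e^(3t)[K_1·v + K_2·(t·v + w)].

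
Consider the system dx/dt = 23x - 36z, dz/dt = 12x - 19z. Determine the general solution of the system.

Coefficient matrix A = [[23, -36], [12, -19]].
Characteristic polynomial det(A - λI) = λ^2 - 4λ - 5 = 0.
Eigenvalues λ = -1, 5.
For λ=-1: (A-λI) row 1 is [24, -36], so an eigenvector is (3, 2).
For λ=5: (A-λI) row 1 is [18, -36], so an eigenvector is (-2, -1).
General solution: K_1e^(-t)(3,2) + K_2e^(5t)(-2,-1).

x(t) = 3K_1e^(-t) - 2K_2e^(5t), z(t) = 2K_1e^(-t) - K_2e^(5t)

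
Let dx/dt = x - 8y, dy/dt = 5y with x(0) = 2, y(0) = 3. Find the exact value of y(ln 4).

3072

A = [[1,-8],[0,5]]; eigenvalues λ = 1, 5.
Eigenvectors: (-1,0) for λ=1, (2,-1) for λ=5.
From the initial condition, c_1 = -8, c_2 = -3.
y(ln 4) = (-8)(4^1)(0) + (-3)(4^5)(-1) = 3072.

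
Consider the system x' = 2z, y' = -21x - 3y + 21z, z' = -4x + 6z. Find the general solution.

Coefficient matrix A = [[0, 0, 2], [-21, -3, 21], [-4, 0, 6]].
det(A - λI) = 0 gives eigenvalues λ = 2, -3, 4.
For λ=2: eigenvector (1,0,1).
For λ=-3: eigenvector (0,1,0).
For λ=4: eigenvector (1,3,2).
General solution: C_1e^(2t)(1,0,1) + C_2e^(-3t)(0,1,0) + C_3e^(4t)(1,3,2).

x(t) = C_1e^(2t) + C_3e^(4t), y(t) = C_2e^(-3t) + 3C_3e^(4t), z(t) = C_1e^(2t) + 2C_3e^(4t)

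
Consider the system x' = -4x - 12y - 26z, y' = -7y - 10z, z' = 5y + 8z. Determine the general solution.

x(t) = C_1e^(-4t) + C_2e^(-2t) + 2C_3e^(3t), y(t) = 2C_2e^(-2t) + C_3e^(3t), z(t) = -C_2e^(-2t) - C_3e^(3t)

Coefficient matrix A = [[-4, -12, -26], [0, -7, -10], [0, 5, 8]].
det(A - λI) = 0 gives eigenvalues λ = -4, -2, 3.
For λ=-4: eigenvector (1,0,0).
For λ=-2: eigenvector (1,2,-1).
For λ=3: eigenvector (2,1,-1).
General solution: C_1e^(-4t)(1,0,0) + C_2e^(-2t)(1,2,-1) + C_3e^(3t)(2,1,-1).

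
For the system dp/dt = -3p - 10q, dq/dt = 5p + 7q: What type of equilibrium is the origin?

unstable spiral

A = [[-3,-10],[5,7]]; det(A-λI) = λ^2 - 4λ + 29.
λ = 2 ± 5i: positive real part.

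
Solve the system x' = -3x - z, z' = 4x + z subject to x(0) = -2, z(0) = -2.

Coefficient matrix A = [[-3, -1], [4, 1]].
Characteristic polynomial det(A - λI) = λ^2 + 2λ + 1 = 0.
Single eigenvalue λ = -1 with algebraic multiplicity 2.
Eigenvector v = (-1,2); generalized eigenvector w with (A-λI)w=v is (1,-1).
General solution: e^(-t)[K_1·v + K_2·(t·v + w)].
Applying x(0)=-2, z(0)=-2 gives K_1=-4, K_2=-6.

x(t) = 6te^(-t) - 2e^(-t), z(t) = -12te^(-t) - 2e^(-t)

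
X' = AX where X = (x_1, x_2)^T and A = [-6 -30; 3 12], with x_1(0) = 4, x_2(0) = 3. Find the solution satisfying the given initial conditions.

Coefficient matrix A = [[-6, -30], [3, 12]].
Characteristic polynomial det(A - λI) = λ^2 - 6λ + 18 = 0.
Eigenvalues λ = 3 ± 3i (complex conjugate pair).
For λ=3+3i: an eigenvector is (-3,1) - i(-1,0) = (-3 + i, 1).
A real fundamental pair from Re and Im of e^((3+3i)t)v: X_1 = e^(3t)(cos(3t)·(-3,1) + sin(3t)·(-1,0)), X_2 = e^(3t)(sin(3t)·(-3,1) - cos(3t)·(-1,0)).
General solution: K_1X_1 + K_2X_2.
Applying x_1(0)=4, x_2(0)=3 gives K_1=3, K_2=13.

x_1(t) = -42e^(3t)sin(3t) + 4e^(3t)cos(3t), x_2(t) = 13e^(3t)sin(3t) + 3e^(3t)cos(3t)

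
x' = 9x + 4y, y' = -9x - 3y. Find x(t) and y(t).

Coefficient matrix A = [[9, 4], [-9, -3]].
Characteristic polynomial det(A - λI) = λ^2 - 6λ + 9 = 0.
Single eigenvalue λ = 3 with algebraic multiplicity 2.
Eigenvector v = (-2,3); generalized eigenvector w with (A-λI)w=v is (-1,1).
General solution: e^(3t)[K_1·v + K_2·(t·v + w)].

x(t) = -2K_1e^(3t) - 2K_2te^(3t) - K_2e^(3t), y(t) = 3K_1e^(3t) + 3K_2te^(3t) + K_2e^(3t)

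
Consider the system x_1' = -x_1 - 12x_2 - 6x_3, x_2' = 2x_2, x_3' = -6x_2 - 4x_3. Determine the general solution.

x_1(t) = c_1e^(-t) + 2c_2e^(-4t) - 2c_3e^(2t), x_2(t) = c_3e^(2t), x_3(t) = c_2e^(-4t) - c_3e^(2t)

Coefficient matrix A = [[-1, -12, -6], [0, 2, 0], [0, -6, -4]].
det(A - λI) = 0 gives eigenvalues λ = -1, -4, 2.
For λ=-1: eigenvector (1,0,0).
For λ=-4: eigenvector (2,0,1).
For λ=2: eigenvector (-2,1,-1).
General solution: c_1e^(-t)(1,0,0) + c_2e^(-4t)(2,0,1) + c_3e^(2t)(-2,1,-1).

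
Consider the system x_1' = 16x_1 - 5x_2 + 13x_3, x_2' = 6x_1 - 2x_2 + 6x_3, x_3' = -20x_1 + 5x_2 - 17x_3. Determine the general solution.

Coefficient matrix A = [[16, -5, 13], [6, -2, 6], [-20, 5, -17]].
det(A - λI) = 0 gives eigenvalues λ = -4, 3, -2.
For λ=-4: eigenvector (-4,-3,5).
For λ=3: eigenvector (-1,0,1).
For λ=-2: eigenvector (1,1,-1).
General solution: C_1e^(-4t)(-4,-3,5) + C_2e^(3t)(-1,0,1) + C_3e^(-2t)(1,1,-1).

x_1(t) = -4C_1e^(-4t) - C_2e^(3t) + C_3e^(-2t), x_2(t) = -3C_1e^(-4t) + C_3e^(-2t), x_3(t) = 5C_1e^(-4t) + C_2e^(3t) - C_3e^(-2t)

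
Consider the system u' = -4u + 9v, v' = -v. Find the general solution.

u(t) = C_1e^(-4t) - 3C_2e^(-t), v(t) = -C_2e^(-t)

Coefficient matrix A = [[-4, 9], [0, -1]].
Characteristic polynomial det(A - λI) = λ^2 + 5λ + 4 = 0.
Eigenvalues λ = -4, -1.
For λ=-4: (A-λI) row 1 is [0, 9], so an eigenvector is (1, 0).
For λ=-1: (A-λI) row 1 is [-3, 9], so an eigenvector is (-3, -1).
General solution: C_1e^(-4t)(1,0) + C_2e^(-t)(-3,-1).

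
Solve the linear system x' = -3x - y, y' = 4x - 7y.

Coefficient matrix A = [[-3, -1], [4, -7]].
Characteristic polynomial det(A - λI) = λ^2 + 10λ + 25 = 0.
Single eigenvalue λ = -5 with algebraic multiplicity 2.
Eigenvector v = (-1,-2); generalized eigenvector w with (A-λI)w=v is (0,1).
General solution: e^(-5t)[K_1·v + K_2·(t·v + w)].

x(t) = -K_1e^(-5t) - K_2te^(-5t), y(t) = -2K_1e^(-5t) - 2K_2te^(-5t) + K_2e^(-5t)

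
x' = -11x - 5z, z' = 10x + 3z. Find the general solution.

Coefficient matrix A = [[-11, -5], [10, 3]].
Characteristic polynomial det(A - λI) = λ^2 + 8λ + 17 = 0.
Eigenvalues λ = -4 ± i (complex conjugate pair).
For λ=-4+i: an eigenvector is (-2,3) - i(-1,1) = (-2 + i, 3 - i).
A real fundamental pair from Re and Im of e^((-4+i)t)v: X_1 = e^(-4t)(cos(t)·(-2,3) + sin(t)·(-1,1)), X_2 = e^(-4t)(sin(t)·(-2,3) - cos(t)·(-1,1)).
General solution: K_1X_1 + K_2X_2.

x(t) = -K_1e^(-4t)sin(t) - 2K_1e^(-4t)cos(t) - 2K_2e^(-4t)sin(t) + K_2e^(-4t)cos(t), z(t) = K_1e^(-4t)sin(t) + 3K_1e^(-4t)cos(t) + 3K_2e^(-4t)sin(t) - K_2e^(-4t)cos(t)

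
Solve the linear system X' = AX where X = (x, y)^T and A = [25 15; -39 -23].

x(t) = c_1e^(t)sin(3t) + 2c_1e^(t)cos(3t) + 2c_2e^(t)sin(3t) - c_2e^(t)cos(3t), y(t) = -2c_1e^(t)sin(3t) - 3c_1e^(t)cos(3t) - 3c_2e^(t)sin(3t) + 2c_2e^(t)cos(3t)

Coefficient matrix A = [[25, 15], [-39, -23]].
Characteristic polynomial det(A - λI) = λ^2 - 2λ + 10 = 0.
Eigenvalues λ = 1 ± 3i (complex conjugate pair).
For λ=1+3i: an eigenvector is (2,-3) - i(1,-2) = (2 - i, -3 + 2i).
A real fundamental pair from Re and Im of e^((1+3i)t)v: X_1 = e^(t)(cos(3t)·(2,-3) + sin(3t)·(1,-2)), X_2 = e^(t)(sin(3t)·(2,-3) - cos(3t)·(1,-2)).
General solution: c_1X_1 + c_2X_2.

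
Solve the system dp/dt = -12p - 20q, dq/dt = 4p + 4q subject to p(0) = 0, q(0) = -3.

p(t) = 15e^(-4t)sin(4t), q(t) = -6e^(-4t)sin(4t) - 3e^(-4t)cos(4t)

Coefficient matrix A = [[-12, -20], [4, 4]].
Characteristic polynomial det(A - λI) = λ^2 + 8λ + 32 = 0.
Eigenvalues λ = -4 ± 4i (complex conjugate pair).
For λ=-4+4i: an eigenvector is (-1,0) - i(2,-1) = (-1 - 2i, 0 + i).
A real fundamental pair from Re and Im of e^((-4+4i)t)v: X_1 = e^(-4t)(cos(4t)·(-1,0) + sin(4t)·(2,-1)), X_2 = e^(-4t)(sin(4t)·(-1,0) - cos(4t)·(2,-1)).
General solution: C_1X_1 + C_2X_2.
Applying p(0)=0, q(0)=-3 gives C_1=6, C_2=-3.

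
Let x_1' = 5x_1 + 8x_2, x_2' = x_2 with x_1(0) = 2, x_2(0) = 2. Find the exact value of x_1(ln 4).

A = [[5,8],[0,1]]; eigenvalues λ = 5, 1.
Eigenvectors: (-1,0) for λ=5, (-2,1) for λ=1.
From the initial condition, c_1 = -6, c_2 = 2.
x_1(ln 4) = (-6)(4^5)(-1) + (2)(4^1)(-2) = 6128.

6128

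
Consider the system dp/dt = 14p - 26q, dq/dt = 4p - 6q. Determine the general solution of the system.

p(t) = 3c_1e^(4t)sin(2t) - 2c_1e^(4t)cos(2t) - 2c_2e^(4t)sin(2t) - 3c_2e^(4t)cos(2t), q(t) = c_1e^(4t)sin(2t) - c_1e^(4t)cos(2t) - c_2e^(4t)sin(2t) - c_2e^(4t)cos(2t)

Coefficient matrix A = [[14, -26], [4, -6]].
Characteristic polynomial det(A - λI) = λ^2 - 8λ + 20 = 0.
Eigenvalues λ = 4 ± 2i (complex conjugate pair).
For λ=4+2i: an eigenvector is (-2,-1) - i(3,1) = (-2 - 3i, -1 - i).
A real fundamental pair from Re and Im of e^((4+2i)t)v: X_1 = e^(4t)(cos(2t)·(-2,-1) + sin(2t)·(3,1)), X_2 = e^(4t)(sin(2t)·(-2,-1) - cos(2t)·(3,1)).
General solution: c_1X_1 + c_2X_2.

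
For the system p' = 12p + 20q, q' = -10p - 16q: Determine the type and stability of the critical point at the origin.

A = [[12,20],[-10,-16]]; det(A-λI) = λ^2 + 4λ + 8.
λ = -2 ± 2i: negative real part.

stable spiral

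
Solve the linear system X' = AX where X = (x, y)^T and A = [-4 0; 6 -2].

x(t) = K_2e^(-4t), y(t) = K_1e^(-2t) - 3K_2e^(-4t)

Coefficient matrix A = [[-4, 0], [6, -2]].
Characteristic polynomial det(A - λI) = λ^2 + 6λ + 8 = 0.
Eigenvalues λ = -2, -4.
For λ=-2: (A-λI) row 1 is [-2, 0], so an eigenvector is (0, 1).
For λ=-4: (A-λI) row 2 is [6, 2], so an eigenvector is (1, -3).
General solution: K_1e^(-2t)(0,1) + K_2e^(-4t)(1,-3).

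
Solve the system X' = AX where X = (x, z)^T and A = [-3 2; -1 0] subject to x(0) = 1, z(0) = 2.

Coefficient matrix A = [[-3, 2], [-1, 0]].
Characteristic polynomial det(A - λI) = λ^2 + 3λ + 2 = 0.
Eigenvalues λ = -1, -2.
For λ=-1: (A-λI) row 1 is [-2, 2], so an eigenvector is (1, 1).
For λ=-2: (A-λI) row 1 is [-1, 2], so an eigenvector is (2, 1).
General solution: C_1e^(-t)(1,1) + C_2e^(-2t)(2,1).
Applying x(0)=1, z(0)=2 gives C_1=3, C_2=-1.

x(t) = 3e^(-t) - 2e^(-2t), z(t) = 3e^(-t) - e^(-2t)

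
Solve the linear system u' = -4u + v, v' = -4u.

u(t) = K_1e^(-2t) + K_2te^(-2t), v(t) = 2K_1e^(-2t) + 2K_2te^(-2t) + K_2e^(-2t)

Coefficient matrix A = [[-4, 1], [-4, 0]].
Characteristic polynomial det(A - λI) = λ^2 + 4λ + 4 = 0.
Single eigenvalue λ = -2 with algebraic multiplicity 2.
Eigenvector v = (1,2); generalized eigenvector w with (A-λI)w=v is (0,1).
General solution: e^(-2t)[K_1·v + K_2·(t·v + w)].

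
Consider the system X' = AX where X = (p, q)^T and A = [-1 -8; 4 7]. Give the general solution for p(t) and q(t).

p(t) = K_1e^(3t)sin(4t) - K_1e^(3t)cos(4t) - K_2e^(3t)sin(4t) - K_2e^(3t)cos(4t), q(t) = -K_1e^(3t)sin(4t) + K_2e^(3t)cos(4t)

Coefficient matrix A = [[-1, -8], [4, 7]].
Characteristic polynomial det(A - λI) = λ^2 - 6λ + 25 = 0.
Eigenvalues λ = 3 ± 4i (complex conjugate pair).
For λ=3+4i: an eigenvector is (-1,0) - i(1,-1) = (-1 - i, 0 + i).
A real fundamental pair from Re and Im of e^((3+4i)t)v: X_1 = e^(3t)(cos(4t)·(-1,0) + sin(4t)·(1,-1)), X_2 = e^(3t)(sin(4t)·(-1,0) - cos(4t)·(1,-1)).
General solution: K_1X_1 + K_2X_2.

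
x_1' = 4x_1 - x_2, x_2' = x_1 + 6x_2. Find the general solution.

Coefficient matrix A = [[4, -1], [1, 6]].
Characteristic polynomial det(A - λI) = λ^2 - 10λ + 25 = 0.
Single eigenvalue λ = 5 with algebraic multiplicity 2.
Eigenvector v = (1,-1); generalized eigenvector w with (A-λI)w=v is (-3,2).
General solution: e^(5t)[C_1·v + C_2·(t·v + w)].

x_1(t) = C_1e^(5t) + C_2te^(5t) - 3C_2e^(5t), x_2(t) = -C_1e^(5t) - C_2te^(5t) + 2C_2e^(5t)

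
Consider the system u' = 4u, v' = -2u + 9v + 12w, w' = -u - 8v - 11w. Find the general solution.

Coefficient matrix A = [[4, 0, 0], [-2, 9, 12], [-1, -8, -11]].
det(A - λI) = 0 gives eigenvalues λ = -3, 1, 4.
For λ=-3: eigenvector (0,-1,1).
For λ=1: eigenvector (0,3,-2).
For λ=4: eigenvector (1,-2,1).
General solution: c_1e^(-3t)(0,-1,1) + c_2e^(t)(0,3,-2) + c_3e^(4t)(1,-2,1).

u(t) = c_3e^(4t), v(t) = -c_1e^(-3t) + 3c_2e^(t) - 2c_3e^(4t), w(t) = c_1e^(-3t) - 2c_2e^(t) + c_3e^(4t)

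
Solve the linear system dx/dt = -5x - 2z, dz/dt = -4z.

x(t) = -K_1e^(-5t) + 2K_2e^(-4t), z(t) = -K_2e^(-4t)

Coefficient matrix A = [[-5, -2], [0, -4]].
Characteristic polynomial det(A - λI) = λ^2 + 9λ + 20 = 0.
Eigenvalues λ = -5, -4.
For λ=-5: (A-λI) row 1 is [0, -2], so an eigenvector is (-1, 0).
For λ=-4: (A-λI) row 1 is [-1, -2], so an eigenvector is (2, -1).
General solution: K_1e^(-5t)(-1,0) + K_2e^(-4t)(2,-1).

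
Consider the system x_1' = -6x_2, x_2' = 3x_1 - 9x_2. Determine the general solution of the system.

Coefficient matrix A = [[0, -6], [3, -9]].
Characteristic polynomial det(A - λI) = λ^2 + 9λ + 18 = 0.
Eigenvalues λ = -6, -3.
For λ=-6: (A-λI) row 1 is [6, -6], so an eigenvector is (1, 1).
For λ=-3: (A-λI) row 1 is [3, -6], so an eigenvector is (-2, -1).
General solution: c_1e^(-6t)(1,1) + c_2e^(-3t)(-2,-1).

x_1(t) = c_1e^(-6t) - 2c_2e^(-3t), x_2(t) = c_1e^(-6t) - c_2e^(-3t)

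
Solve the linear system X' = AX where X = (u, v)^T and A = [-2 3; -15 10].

u(t) = C_1e^(4t)sin(3t) - C_2e^(4t)cos(3t), v(t) = 2C_1e^(4t)sin(3t) + C_1e^(4t)cos(3t) + C_2e^(4t)sin(3t) - 2C_2e^(4t)cos(3t)

Coefficient matrix A = [[-2, 3], [-15, 10]].
Characteristic polynomial det(A - λI) = λ^2 - 8λ + 25 = 0.
Eigenvalues λ = 4 ± 3i (complex conjugate pair).
For λ=4+3i: an eigenvector is (0,1) - i(1,2) = (0 - i, 1 - 2i).
A real fundamental pair from Re and Im of e^((4+3i)t)v: X_1 = e^(4t)(cos(3t)·(0,1) + sin(3t)·(1,2)), X_2 = e^(4t)(sin(3t)·(0,1) - cos(3t)·(1,2)).
General solution: C_1X_1 + C_2X_2.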